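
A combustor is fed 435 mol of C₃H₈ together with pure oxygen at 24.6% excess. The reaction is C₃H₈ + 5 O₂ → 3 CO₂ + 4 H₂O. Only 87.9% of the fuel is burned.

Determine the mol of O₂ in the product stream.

798 mol

Stoichiometric O₂ = 5 × 435 = 2175 mol; O₂ fed = 2175 × 1.246 = 2710 mol.
Fuel reacted = 0.879 × 435 → ξ = 382.4 mol.
Outlet (n = n₀ + ν ξ):
  C₃H₈: 435 − 1(382.4) = 52.63
  O₂: 2710 − 5(382.4) = 798.2
  CO₂: 0 + 3(382.4) = 1147
  H₂O: 0 + 4(382.4) = 1529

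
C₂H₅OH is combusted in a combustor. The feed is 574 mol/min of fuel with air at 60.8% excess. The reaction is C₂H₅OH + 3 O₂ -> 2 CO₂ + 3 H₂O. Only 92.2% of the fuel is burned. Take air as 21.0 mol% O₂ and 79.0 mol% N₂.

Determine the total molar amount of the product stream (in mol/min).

14300 mol/min

Stoichiometric O₂ = 3 × 574 = 1722 mol/min; O₂ fed = 1722 × 1.608 = 2769 mol/min.
N₂ fed = 2769 × 79/21 = 10420 mol/min.
Fuel reacted = 0.922 × 574 → ξ = 529.2 mol/min.
Outlet (n = n₀ + ν ξ):
  C₂H₅OH: 574 − 1(529.2) = 44.77
  O₂: 2769 − 3(529.2) = 1181
  N₂: 10420 (inert)
  CO₂: 0 + 2(529.2) = 1058
  H₂O: 0 + 3(529.2) = 1588
Total out = 44.77 + 1181 + 10420 + 1058 + 1588 = 14290 mol/min.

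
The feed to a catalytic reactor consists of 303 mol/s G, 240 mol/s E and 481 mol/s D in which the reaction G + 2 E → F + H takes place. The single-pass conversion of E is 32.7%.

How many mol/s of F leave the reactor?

39.2 mol/s

E reacted = 0.327 × 240 = 78.48 mol/s; ν_E = −2, so ξ = 78.48/2 = 39.24 mol/s.
Outlet amounts (n = n₀ + ν ξ):
  G: 303 − 1(39.24) = 263.8
  E: 240 − 2(39.24) = 161.5
  F: 0 + 1(39.24) = 39.24
  H: 0 + 1(39.24) = 39.24
  D: 481 (inert)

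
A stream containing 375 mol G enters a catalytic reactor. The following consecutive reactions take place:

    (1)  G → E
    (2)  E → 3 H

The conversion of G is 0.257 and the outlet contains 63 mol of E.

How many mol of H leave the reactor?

100 mol

Conversion of G: G consumed = 1ξ₁ = 0.257 × 375 → ξ₁ = 96.38 mol.
E balance: n_E = 0 + 1ξ₁ − 1ξ₂ = 63 → ξ₂ = (1·96.38 − 63)/1 = 33.38 mol.
Outlet amounts (n = n₀ + Σ ν·ξ):
  G: 375 − 1(96.38) = 278.6
  E: 0 + 1(96.38) − 1(33.38) = 63
  H: 0 + 3(33.38) = 100.1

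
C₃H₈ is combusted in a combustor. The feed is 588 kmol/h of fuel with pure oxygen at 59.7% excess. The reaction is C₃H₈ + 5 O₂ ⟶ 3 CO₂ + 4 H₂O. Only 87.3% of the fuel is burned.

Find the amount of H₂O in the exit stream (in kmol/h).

2050 kmol/h

Stoichiometric O₂ = 5 × 588 = 2940 kmol/h; O₂ fed = 2940 × 1.597 = 4695 kmol/h.
Fuel reacted = 0.873 × 588 → ξ = 513.3 kmol/h.
Outlet (n = n₀ + ν ξ):
  C₃H₈: 588 − 1(513.3) = 74.68
  O₂: 4695 − 5(513.3) = 2129
  CO₂: 0 + 3(513.3) = 1540
  H₂O: 0 + 4(513.3) = 2053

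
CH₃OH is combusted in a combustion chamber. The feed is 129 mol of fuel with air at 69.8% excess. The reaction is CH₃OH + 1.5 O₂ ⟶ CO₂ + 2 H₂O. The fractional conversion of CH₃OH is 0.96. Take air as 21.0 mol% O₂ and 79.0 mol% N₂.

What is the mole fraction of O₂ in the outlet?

Stoichiometric O₂ = 1.5 × 129 = 193.5 mol; O₂ fed = 193.5 × 1.698 = 328.6 mol.
N₂ fed = 328.6 × 79/21 = 1236 mol.
Fuel reacted = 0.96 × 129 → ξ = 123.8 mol.
Outlet (n = n₀ + ν ξ):
  CH₃OH: 129 − 1(123.8) = 5.16
  O₂: 328.6 − 1.5(123.8) = 142.8
  N₂: 1236 (inert)
  CO₂: 0 + 1(123.8) = 123.8
  H₂O: 0 + 2(123.8) = 247.7
Total out = 1756 mol; y_O₂ = 142.8 / 1756 = 0.08135.

0.0813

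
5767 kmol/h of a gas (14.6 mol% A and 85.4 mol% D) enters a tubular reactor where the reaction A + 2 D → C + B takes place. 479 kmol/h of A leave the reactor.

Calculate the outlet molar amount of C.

363 kmol/h

For A: n = n₀ − 1ξ → 479 = 842 − 1ξ, giving ξ = 363 kmol/h.
Outlet amounts (n = n₀ + ν ξ):
  A: 842 − 1(363) = 479
  D: 4925 − 2(363) = 4199
  C: 0 + 1(363) = 363
  B: 0 + 1(363) = 363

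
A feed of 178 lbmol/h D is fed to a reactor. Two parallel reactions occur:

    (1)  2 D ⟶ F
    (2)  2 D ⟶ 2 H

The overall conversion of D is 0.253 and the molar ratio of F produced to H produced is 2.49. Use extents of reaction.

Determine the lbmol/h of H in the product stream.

7.53 lbmol/h

Conversion of D: D consumed = 0.253 × 178 = 45.03 lbmol/h = 2ξ₁ + 2ξ₂.
Selectivity: 1ξ₁ / (2ξ₂) = 2.49 → ξ₁ = 4.98 ξ₂.
Substitute: (2·4.98 + 2) ξ₂ = 45.03 → ξ₂ = 3.765 lbmol/h, ξ₁ = 18.75 lbmol/h.
Outlet amounts (n = n₀ + Σ ν·ξ):
  D: 178 − 2(18.75) − 2(3.765) = 133
  F: 0 + 1(18.75) = 18.75
  H: 0 + 2(3.765) = 7.531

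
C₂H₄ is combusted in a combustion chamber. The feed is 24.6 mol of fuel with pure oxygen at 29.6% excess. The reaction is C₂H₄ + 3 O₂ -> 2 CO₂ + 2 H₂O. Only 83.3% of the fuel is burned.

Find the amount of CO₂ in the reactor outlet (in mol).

41 mol

Stoichiometric O₂ = 3 × 24.6 = 73.8 mol; O₂ fed = 73.8 × 1.296 = 95.64 mol.
Fuel reacted = 0.833 × 24.6 → ξ = 20.49 mol.
Outlet (n = n₀ + ν ξ):
  C₂H₄: 24.6 − 1(20.49) = 4.108
  O₂: 95.64 − 3(20.49) = 34.17
  CO₂: 0 + 2(20.49) = 40.98
  H₂O: 0 + 2(20.49) = 40.98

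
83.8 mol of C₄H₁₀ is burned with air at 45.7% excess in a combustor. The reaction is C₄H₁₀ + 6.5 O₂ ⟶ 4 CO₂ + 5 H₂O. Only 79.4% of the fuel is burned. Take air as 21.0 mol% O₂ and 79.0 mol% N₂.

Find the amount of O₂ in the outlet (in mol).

361 mol

Stoichiometric O₂ = 6.5 × 83.8 = 544.7 mol; O₂ fed = 544.7 × 1.457 = 793.6 mol.
N₂ fed = 793.6 × 79/21 = 2986 mol.
Fuel reacted = 0.794 × 83.8 → ξ = 66.54 mol.
Outlet (n = n₀ + ν ξ):
  C₄H₁₀: 83.8 − 1(66.54) = 17.26
  O₂: 793.6 − 6.5(66.54) = 361.1
  N₂: 2986 (inert)
  CO₂: 0 + 4(66.54) = 266.1
  H₂O: 0 + 5(66.54) = 332.7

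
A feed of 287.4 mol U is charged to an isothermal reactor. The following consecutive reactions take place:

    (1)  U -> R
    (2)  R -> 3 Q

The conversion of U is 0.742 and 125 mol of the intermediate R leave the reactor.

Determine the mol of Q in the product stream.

265 mol

Conversion of U: U consumed = 1ξ₁ = 0.742 × 287.4 → ξ₁ = 213.3 mol.
R balance: n_R = 0 + 1ξ₁ − 1ξ₂ = 125 → ξ₂ = (1·213.3 − 125)/1 = 88.25 mol.
Outlet amounts (n = n₀ + Σ ν·ξ):
  U: 287.4 − 1(213.3) = 74.15
  R: 0 + 1(213.3) − 1(88.25) = 125
  Q: 0 + 3(88.25) = 264.8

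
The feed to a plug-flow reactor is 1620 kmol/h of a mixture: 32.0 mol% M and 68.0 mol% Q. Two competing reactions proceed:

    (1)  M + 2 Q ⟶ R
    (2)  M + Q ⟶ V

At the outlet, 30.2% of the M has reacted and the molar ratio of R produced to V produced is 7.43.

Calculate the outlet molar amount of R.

138 kmol/h

Conversion of M: M consumed = 0.302 × 518.4 = 156.6 kmol/h = 1ξ₁ + 1ξ₂.
Selectivity: 1ξ₁ / (1ξ₂) = 7.43 → ξ₁ = 7.43 ξ₂.
Substitute: (1·7.43 + 1) ξ₂ = 156.6 → ξ₂ = 18.57 kmol/h, ξ₁ = 138 kmol/h.
Outlet amounts (n = n₀ + Σ ν·ξ):
  M: 518.4 − 1(138) − 1(18.57) = 361.8
  Q: 1102 − 2(138) − 1(18.57) = 807.1
  R: 0 + 1(138) = 138
  V: 0 + 1(18.57) = 18.57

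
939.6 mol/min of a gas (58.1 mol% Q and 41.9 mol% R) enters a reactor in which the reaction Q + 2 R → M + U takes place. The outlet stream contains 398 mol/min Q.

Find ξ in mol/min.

ξ = 148 mol/min

For Q: n = n₀ − 1ξ → 398 = 545.9 − 1ξ, giving ξ = 147.9 mol/min.
Outlet amounts (n = n₀ + ν ξ):
  Q: 545.9 − 1(147.9) = 398
  R: 393.7 − 2(147.9) = 97.88
  M: 0 + 1(147.9) = 147.9
  U: 0 + 1(147.9) = 147.9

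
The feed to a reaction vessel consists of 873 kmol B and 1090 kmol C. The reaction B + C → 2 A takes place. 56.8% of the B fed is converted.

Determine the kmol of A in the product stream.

B reacted = 0.568 × 873 = 495.9 kmol; ν_B = −1, so ξ = 495.9/1 = 495.9 kmol.
Outlet amounts (n = n₀ + ν ξ):
  B: 873 − 1(495.9) = 377.1
  C: 1090 − 1(495.9) = 594.1
  A: 0 + 2(495.9) = 991.7

992 kmol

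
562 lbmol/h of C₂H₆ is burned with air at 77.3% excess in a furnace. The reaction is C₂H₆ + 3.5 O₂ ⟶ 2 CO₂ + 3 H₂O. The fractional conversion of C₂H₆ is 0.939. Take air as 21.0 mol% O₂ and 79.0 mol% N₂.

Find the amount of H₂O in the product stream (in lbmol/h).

1580 lbmol/h

Stoichiometric O₂ = 3.5 × 562 = 1967 lbmol/h; O₂ fed = 1967 × 1.773 = 3487 lbmol/h.
N₂ fed = 3487 × 79/21 = 13120 lbmol/h.
Fuel reacted = 0.939 × 562 → ξ = 527.7 lbmol/h.
Outlet (n = n₀ + ν ξ):
  C₂H₆: 562 − 1(527.7) = 34.28
  O₂: 3487 − 3.5(527.7) = 1640
  N₂: 13120 (inert)
  CO₂: 0 + 2(527.7) = 1055
  H₂O: 0 + 3(527.7) = 1583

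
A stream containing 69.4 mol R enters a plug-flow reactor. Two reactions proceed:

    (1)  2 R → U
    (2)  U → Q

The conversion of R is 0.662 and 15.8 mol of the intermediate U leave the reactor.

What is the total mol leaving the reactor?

Conversion of R: R consumed = 2ξ₁ = 0.662 × 69.4 → ξ₁ = 22.97 mol.
U balance: n_U = 0 + 1ξ₁ − 1ξ₂ = 15.8 → ξ₂ = (1·22.97 − 15.8)/1 = 7.171 mol.
Outlet amounts (n = n₀ + Σ ν·ξ):
  R: 69.4 − 2(22.97) = 23.46
  U: 0 + 1(22.97) − 1(7.171) = 15.8
  Q: 0 + 1(7.171) = 7.171
Total out = 23.46 + 15.8 + 7.171 = 46.43 mol.

46.4 mol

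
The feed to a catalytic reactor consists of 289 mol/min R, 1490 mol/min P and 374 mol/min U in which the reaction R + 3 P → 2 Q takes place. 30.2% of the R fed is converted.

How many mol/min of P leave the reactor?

R reacted = 0.302 × 289 = 87.28 mol/min; ν_R = −1, so ξ = 87.28/1 = 87.28 mol/min.
Outlet amounts (n = n₀ + ν ξ):
  R: 289 − 1(87.28) = 201.7
  P: 1490 − 3(87.28) = 1228
  Q: 0 + 2(87.28) = 174.6
  U: 374 (inert)

1230 mol/min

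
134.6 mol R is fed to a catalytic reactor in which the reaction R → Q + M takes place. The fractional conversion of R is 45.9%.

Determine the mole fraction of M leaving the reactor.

R reacted = 0.459 × 134.6 = 61.78 mol; ν_R = −1, so ξ = 61.78/1 = 61.78 mol.
Outlet amounts (n = n₀ + ν ξ):
  R: 134.6 − 1(61.78) = 72.82
  Q: 0 + 1(61.78) = 61.78
  M: 0 + 1(61.78) = 61.78
Total out = 196.4 mol; y_M = 61.78 / 196.4 = 0.3146.

0.315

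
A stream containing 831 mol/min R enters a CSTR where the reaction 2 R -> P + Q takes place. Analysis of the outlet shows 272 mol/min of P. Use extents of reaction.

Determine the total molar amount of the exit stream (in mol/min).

For P: n = n₀ + 1ξ → 272 = 0 + 1ξ, giving ξ = 272 mol/min.
Outlet amounts (n = n₀ + ν ξ):
  R: 831 − 2(272) = 287
  P: 0 + 1(272) = 272
  Q: 0 + 1(272) = 272
Total out = 287 + 272 + 272 = 831 mol/min.

831 mol/min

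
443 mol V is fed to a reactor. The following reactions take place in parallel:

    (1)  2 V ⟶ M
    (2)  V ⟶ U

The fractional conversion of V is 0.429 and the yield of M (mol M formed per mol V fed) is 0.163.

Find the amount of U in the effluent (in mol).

45.6 mol

Yield of M: 1ξ₁ / 443 = 0.163 → ξ₁ = 72.21 mol.
Conversion of V: 2ξ₁ + 1ξ₂ = 0.429 × 443 = 190 → ξ₂ = 45.63 mol.
Outlet amounts (n = n₀ + Σ ν·ξ):
  V: 443 − 2(72.21) − 1(45.63) = 253
  M: 0 + 1(72.21) = 72.21
  U: 0 + 1(45.63) = 45.63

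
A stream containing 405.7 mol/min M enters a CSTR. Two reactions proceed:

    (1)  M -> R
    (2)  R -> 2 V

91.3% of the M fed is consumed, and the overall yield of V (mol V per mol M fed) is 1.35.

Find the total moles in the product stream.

680 mol/min

Conversion of M: M consumed = 1ξ₁ = 0.913 × 405.7 → ξ₁ = 370.4 mol/min.
Yield of V: 2ξ₂ / 405.7 = 1.35 → ξ₂ = 273.8 mol/min.
Outlet amounts (n = n₀ + Σ ν·ξ):
  M: 405.7 − 1(370.4) = 35.3
  R: 0 + 1(370.4) − 1(273.8) = 96.56
  V: 0 + 2(273.8) = 547.7
Total out = 35.3 + 96.56 + 547.7 = 679.5 mol/min.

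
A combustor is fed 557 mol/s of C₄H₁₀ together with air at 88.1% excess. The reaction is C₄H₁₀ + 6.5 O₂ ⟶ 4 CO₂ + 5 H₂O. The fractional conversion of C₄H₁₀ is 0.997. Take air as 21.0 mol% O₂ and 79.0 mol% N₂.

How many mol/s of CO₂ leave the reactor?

2220 mol/s

Stoichiometric O₂ = 6.5 × 557 = 3620 mol/s; O₂ fed = 3620 × 1.881 = 6810 mol/s.
N₂ fed = 6810 × 79/21 = 25620 mol/s.
Fuel reacted = 0.997 × 557 → ξ = 555.3 mol/s.
Outlet (n = n₀ + ν ξ):
  C₄H₁₀: 557 − 1(555.3) = 1.671
  O₂: 6810 − 6.5(555.3) = 3201
  N₂: 25620 (inert)
  CO₂: 0 + 4(555.3) = 2221
  H₂O: 0 + 5(555.3) = 2777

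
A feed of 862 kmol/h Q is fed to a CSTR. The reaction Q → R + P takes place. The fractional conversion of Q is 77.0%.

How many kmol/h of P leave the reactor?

664 kmol/h

Q reacted = 0.77 × 862 = 663.7 kmol/h; ν_Q = −1, so ξ = 663.7/1 = 663.7 kmol/h.
Outlet amounts (n = n₀ + ν ξ):
  Q: 862 − 1(663.7) = 198.3
  R: 0 + 1(663.7) = 663.7
  P: 0 + 1(663.7) = 663.7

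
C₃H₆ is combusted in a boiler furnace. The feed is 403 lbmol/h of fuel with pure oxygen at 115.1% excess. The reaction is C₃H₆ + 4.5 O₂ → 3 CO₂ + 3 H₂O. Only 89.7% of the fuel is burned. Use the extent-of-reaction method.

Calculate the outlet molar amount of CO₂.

Stoichiometric O₂ = 4.5 × 403 = 1814 lbmol/h; O₂ fed = 1814 × 2.151 = 3901 lbmol/h.
Fuel reacted = 0.897 × 403 → ξ = 361.5 lbmol/h.
Outlet (n = n₀ + ν ξ):
  C₃H₆: 403 − 1(361.5) = 41.51
  O₂: 3901 − 4.5(361.5) = 2274
  CO₂: 0 + 3(361.5) = 1084
  H₂O: 0 + 3(361.5) = 1084

1080 lbmol/h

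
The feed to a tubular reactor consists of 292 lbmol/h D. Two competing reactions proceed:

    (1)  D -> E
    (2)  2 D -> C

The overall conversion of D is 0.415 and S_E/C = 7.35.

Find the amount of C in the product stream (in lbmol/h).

Conversion of D: D consumed = 0.415 × 292 = 121.2 lbmol/h = 1ξ₁ + 2ξ₂.
Selectivity: 1ξ₁ / (1ξ₂) = 7.35 → ξ₁ = 7.35 ξ₂.
Substitute: (1·7.35 + 2) ξ₂ = 121.2 → ξ₂ = 12.96 lbmol/h, ξ₁ = 95.26 lbmol/h.
Outlet amounts (n = n₀ + Σ ν·ξ):
  D: 292 − 1(95.26) − 2(12.96) = 170.8
  E: 0 + 1(95.26) = 95.26
  C: 0 + 1(12.96) = 12.96

13 lbmol/h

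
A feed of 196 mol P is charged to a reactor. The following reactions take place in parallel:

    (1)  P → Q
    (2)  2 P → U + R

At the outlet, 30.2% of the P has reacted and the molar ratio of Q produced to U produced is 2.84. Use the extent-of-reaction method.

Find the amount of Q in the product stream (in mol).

34.7 mol

Conversion of P: P consumed = 0.302 × 196 = 59.19 mol = 1ξ₁ + 2ξ₂.
Selectivity: 1ξ₁ / (1ξ₂) = 2.84 → ξ₁ = 2.84 ξ₂.
Substitute: (1·2.84 + 2) ξ₂ = 59.19 → ξ₂ = 12.23 mol, ξ₁ = 34.73 mol.
Outlet amounts (n = n₀ + Σ ν·ξ):
  P: 196 − 1(34.73) − 2(12.23) = 136.8
  Q: 0 + 1(34.73) = 34.73
  U: 0 + 1(12.23) = 12.23
  R: 0 + 1(12.23) = 12.23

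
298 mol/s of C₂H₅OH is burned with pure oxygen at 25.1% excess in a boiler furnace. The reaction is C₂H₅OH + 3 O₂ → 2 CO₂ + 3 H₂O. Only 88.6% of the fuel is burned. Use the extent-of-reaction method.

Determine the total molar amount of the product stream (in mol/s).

Stoichiometric O₂ = 3 × 298 = 894 mol/s; O₂ fed = 894 × 1.251 = 1118 mol/s.
Fuel reacted = 0.886 × 298 → ξ = 264 mol/s.
Outlet (n = n₀ + ν ξ):
  C₂H₅OH: 298 − 1(264) = 33.97
  O₂: 1118 − 3(264) = 326.3
  CO₂: 0 + 2(264) = 528.1
  H₂O: 0 + 3(264) = 792.1
Total out = 33.97 + 326.3 + 528.1 + 792.1 = 1680 mol/s.

1680 mol/s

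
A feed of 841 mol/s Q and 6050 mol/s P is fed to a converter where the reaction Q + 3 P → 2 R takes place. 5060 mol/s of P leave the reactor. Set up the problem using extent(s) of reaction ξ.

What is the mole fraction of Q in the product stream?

For P: n = n₀ − 3ξ → 5060 = 6050 − 3ξ, giving ξ = 330 mol/s.
Outlet amounts (n = n₀ + ν ξ):
  Q: 841 − 1(330) = 511
  P: 6050 − 3(330) = 5060
  R: 0 + 2(330) = 660
Total out = 6231 mol/s; y_Q = 511 / 6231 = 0.08201.

0.082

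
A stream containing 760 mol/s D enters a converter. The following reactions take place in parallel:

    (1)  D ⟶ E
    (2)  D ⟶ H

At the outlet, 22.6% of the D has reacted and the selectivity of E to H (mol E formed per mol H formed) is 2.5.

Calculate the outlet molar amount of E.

Conversion of D: D consumed = 0.226 × 760 = 171.8 mol/s = 1ξ₁ + 1ξ₂.
Selectivity: 1ξ₁ / (1ξ₂) = 2.5 → ξ₁ = 2.5 ξ₂.
Substitute: (1·2.5 + 1) ξ₂ = 171.8 → ξ₂ = 49.07 mol/s, ξ₁ = 122.7 mol/s.
Outlet amounts (n = n₀ + Σ ν·ξ):
  D: 760 − 1(122.7) − 1(49.07) = 588.2
  E: 0 + 1(122.7) = 122.7
  H: 0 + 1(49.07) = 49.07

123 mol/s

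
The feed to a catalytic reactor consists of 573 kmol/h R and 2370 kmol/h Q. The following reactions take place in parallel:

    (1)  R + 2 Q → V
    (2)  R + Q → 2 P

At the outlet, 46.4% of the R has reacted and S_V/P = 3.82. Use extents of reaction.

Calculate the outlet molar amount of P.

Conversion of R: R consumed = 0.464 × 573 = 265.9 kmol/h = 1ξ₁ + 1ξ₂.
Selectivity: 1ξ₁ / (2ξ₂) = 3.82 → ξ₁ = 7.64 ξ₂.
Substitute: (1·7.64 + 1) ξ₂ = 265.9 → ξ₂ = 30.77 kmol/h, ξ₁ = 235.1 kmol/h.
Outlet amounts (n = n₀ + Σ ν·ξ):
  R: 573 − 1(235.1) − 1(30.77) = 307.1
  Q: 2370 − 2(235.1) − 1(30.77) = 1869
  V: 0 + 1(235.1) = 235.1
  P: 0 + 2(30.77) = 61.54

61.5 kmol/h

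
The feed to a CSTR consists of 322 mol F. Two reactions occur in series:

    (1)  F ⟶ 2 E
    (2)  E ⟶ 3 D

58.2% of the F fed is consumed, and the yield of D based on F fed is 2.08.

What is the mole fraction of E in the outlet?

0.159

Conversion of F: F consumed = 1ξ₁ = 0.582 × 322 → ξ₁ = 187.4 mol.
Yield of D: 3ξ₂ / 322 = 2.08 → ξ₂ = 223.3 mol.
Outlet amounts (n = n₀ + Σ ν·ξ):
  F: 322 − 1(187.4) = 134.6
  E: 0 + 2(187.4) − 1(223.3) = 151.6
  D: 0 + 3(223.3) = 669.8
Total out = 955.9 mol; y_E = 151.6 / 955.9 = 0.1585.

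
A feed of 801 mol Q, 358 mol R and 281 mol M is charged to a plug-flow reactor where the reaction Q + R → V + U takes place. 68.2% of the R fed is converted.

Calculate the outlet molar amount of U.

244 mol

R reacted = 0.682 × 358 = 244.2 mol; ν_R = −1, so ξ = 244.2/1 = 244.2 mol.
Outlet amounts (n = n₀ + ν ξ):
  Q: 801 − 1(244.2) = 556.8
  R: 358 − 1(244.2) = 113.8
  V: 0 + 1(244.2) = 244.2
  U: 0 + 1(244.2) = 244.2
  M: 281 (inert)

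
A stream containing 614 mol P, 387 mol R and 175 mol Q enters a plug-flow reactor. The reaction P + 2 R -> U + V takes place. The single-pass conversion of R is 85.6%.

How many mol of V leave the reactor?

166 mol

R reacted = 0.856 × 387 = 331.3 mol; ν_R = −2, so ξ = 331.3/2 = 165.6 mol.
Outlet amounts (n = n₀ + ν ξ):
  P: 614 − 1(165.6) = 448.4
  R: 387 − 2(165.6) = 55.73
  U: 0 + 1(165.6) = 165.6
  V: 0 + 1(165.6) = 165.6
  Q: 175 (inert)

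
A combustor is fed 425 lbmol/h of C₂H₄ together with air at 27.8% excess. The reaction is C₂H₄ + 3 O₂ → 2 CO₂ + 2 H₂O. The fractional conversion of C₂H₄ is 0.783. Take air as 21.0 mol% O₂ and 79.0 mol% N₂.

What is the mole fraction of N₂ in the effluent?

Stoichiometric O₂ = 3 × 425 = 1275 lbmol/h; O₂ fed = 1275 × 1.278 = 1629 lbmol/h.
N₂ fed = 1629 × 79/21 = 6130 lbmol/h.
Fuel reacted = 0.783 × 425 → ξ = 332.8 lbmol/h.
Outlet (n = n₀ + ν ξ):
  C₂H₄: 425 − 1(332.8) = 92.22
  O₂: 1629 − 3(332.8) = 631.1
  N₂: 6130 (inert)
  CO₂: 0 + 2(332.8) = 665.6
  H₂O: 0 + 2(332.8) = 665.6
Total out = 8184 lbmol/h; y_N₂ = 6130 / 8184 = 0.749.

0.749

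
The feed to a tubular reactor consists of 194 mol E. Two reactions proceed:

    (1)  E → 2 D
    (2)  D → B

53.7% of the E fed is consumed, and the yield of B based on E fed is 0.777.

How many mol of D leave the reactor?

57.6 mol

Conversion of E: E consumed = 1ξ₁ = 0.537 × 194 → ξ₁ = 104.2 mol.
Yield of B: 1ξ₂ / 194 = 0.777 → ξ₂ = 150.7 mol.
Outlet amounts (n = n₀ + Σ ν·ξ):
  E: 194 − 1(104.2) = 89.82
  D: 0 + 2(104.2) − 1(150.7) = 57.62
  B: 0 + 1(150.7) = 150.7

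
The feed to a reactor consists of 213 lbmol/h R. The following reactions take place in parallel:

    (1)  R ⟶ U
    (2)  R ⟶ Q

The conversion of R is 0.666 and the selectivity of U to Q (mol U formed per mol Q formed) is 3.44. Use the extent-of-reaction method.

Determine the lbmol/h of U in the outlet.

110 lbmol/h

Conversion of R: R consumed = 0.666 × 213 = 141.9 lbmol/h = 1ξ₁ + 1ξ₂.
Selectivity: 1ξ₁ / (1ξ₂) = 3.44 → ξ₁ = 3.44 ξ₂.
Substitute: (1·3.44 + 1) ξ₂ = 141.9 → ξ₂ = 31.95 lbmol/h, ξ₁ = 109.9 lbmol/h.
Outlet amounts (n = n₀ + Σ ν·ξ):
  R: 213 − 1(109.9) − 1(31.95) = 71.14
  U: 0 + 1(109.9) = 109.9
  Q: 0 + 1(31.95) = 31.95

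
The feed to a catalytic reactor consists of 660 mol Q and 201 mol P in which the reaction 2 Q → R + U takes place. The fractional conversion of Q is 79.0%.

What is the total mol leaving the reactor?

Q reacted = 0.79 × 660 = 521.4 mol; ν_Q = −2, so ξ = 521.4/2 = 260.7 mol.
Outlet amounts (n = n₀ + ν ξ):
  Q: 660 − 2(260.7) = 138.6
  R: 0 + 1(260.7) = 260.7
  U: 0 + 1(260.7) = 260.7
  P: 201 (inert)
Total out = 138.6 + 260.7 + 260.7 + 201 = 861 mol.

861 mol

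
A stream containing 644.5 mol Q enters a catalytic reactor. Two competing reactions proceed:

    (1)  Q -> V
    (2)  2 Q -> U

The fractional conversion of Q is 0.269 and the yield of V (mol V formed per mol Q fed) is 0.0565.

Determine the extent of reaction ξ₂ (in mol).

Yield of V: 1ξ₁ / 644.5 = 0.0565 → ξ₁ = 36.41 mol.
Conversion of Q: 1ξ₁ + 2ξ₂ = 0.269 × 644.5 = 173.4 → ξ₂ = 68.48 mol.
Outlet amounts (n = n₀ + Σ ν·ξ):
  Q: 644.5 − 1(36.41) − 2(68.48) = 471.1
  V: 0 + 1(36.41) = 36.41
  U: 0 + 1(68.48) = 68.48

ξ₂ = 68.5 mol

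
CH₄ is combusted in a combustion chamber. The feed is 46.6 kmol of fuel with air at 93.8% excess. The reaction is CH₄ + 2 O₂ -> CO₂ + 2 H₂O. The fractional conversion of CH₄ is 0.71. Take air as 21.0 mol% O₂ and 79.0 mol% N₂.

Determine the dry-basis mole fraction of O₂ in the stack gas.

0.136

Stoichiometric O₂ = 2 × 46.6 = 93.2 kmol; O₂ fed = 93.2 × 1.938 = 180.6 kmol.
N₂ fed = 180.6 × 79/21 = 679.5 kmol.
Fuel reacted = 0.71 × 46.6 → ξ = 33.09 kmol.
Outlet (n = n₀ + ν ξ):
  CH₄: 46.6 − 1(33.09) = 13.51
  O₂: 180.6 − 2(33.09) = 114.4
  N₂: 679.5 (inert)
  CO₂: 0 + 1(33.09) = 33.09
  H₂O: 0 + 2(33.09) = 66.17
Dry total = 840.5 kmol; y_O₂ (dry) = 114.4 / 840.5 = 0.1362.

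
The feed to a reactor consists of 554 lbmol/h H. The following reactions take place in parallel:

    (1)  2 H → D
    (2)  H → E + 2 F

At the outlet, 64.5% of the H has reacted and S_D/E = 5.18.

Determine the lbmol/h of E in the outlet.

Conversion of H: H consumed = 0.645 × 554 = 357.3 lbmol/h = 2ξ₁ + 1ξ₂.
Selectivity: 1ξ₁ / (1ξ₂) = 5.18 → ξ₁ = 5.18 ξ₂.
Substitute: (2·5.18 + 1) ξ₂ = 357.3 → ξ₂ = 31.46 lbmol/h, ξ₁ = 162.9 lbmol/h.
Outlet amounts (n = n₀ + Σ ν·ξ):
  H: 554 − 2(162.9) − 1(31.46) = 196.7
  D: 0 + 1(162.9) = 162.9
  E: 0 + 1(31.46) = 31.46
  F: 0 + 2(31.46) = 62.91

31.5 lbmol/h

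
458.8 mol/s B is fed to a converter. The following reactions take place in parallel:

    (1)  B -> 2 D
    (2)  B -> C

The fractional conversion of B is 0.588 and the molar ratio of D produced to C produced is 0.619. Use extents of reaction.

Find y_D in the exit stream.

0.244

Conversion of B: B consumed = 0.588 × 458.8 = 269.8 mol/s = 1ξ₁ + 1ξ₂.
Selectivity: 2ξ₁ / (1ξ₂) = 0.619 → ξ₁ = 0.3095 ξ₂.
Substitute: (1·0.3095 + 1) ξ₂ = 269.8 → ξ₂ = 206 mol/s, ξ₁ = 63.76 mol/s.
Outlet amounts (n = n₀ + Σ ν·ξ):
  B: 458.8 − 1(63.76) − 1(206) = 189
  D: 0 + 2(63.76) = 127.5
  C: 0 + 1(206) = 206
Total out = 522.6 mol/s; y_D = 127.5 / 522.6 = 0.244.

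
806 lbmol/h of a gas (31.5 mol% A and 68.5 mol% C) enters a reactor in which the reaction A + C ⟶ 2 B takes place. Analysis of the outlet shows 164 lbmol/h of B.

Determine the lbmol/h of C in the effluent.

For B: n = n₀ + 2ξ → 164 = 0 + 2ξ, giving ξ = 82 lbmol/h.
Outlet amounts (n = n₀ + ν ξ):
  A: 253.9 − 1(82) = 171.9
  C: 552.1 − 1(82) = 470.1
  B: 0 + 2(82) = 164

470 lbmol/h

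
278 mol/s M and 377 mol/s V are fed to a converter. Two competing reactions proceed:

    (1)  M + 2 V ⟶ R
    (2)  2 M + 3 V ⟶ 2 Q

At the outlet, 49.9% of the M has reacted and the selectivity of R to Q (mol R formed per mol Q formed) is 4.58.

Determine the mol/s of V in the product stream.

Conversion of M: M consumed = 0.499 × 278 = 138.7 mol/s = 1ξ₁ + 2ξ₂.
Selectivity: 1ξ₁ / (2ξ₂) = 4.58 → ξ₁ = 9.16 ξ₂.
Substitute: (1·9.16 + 2) ξ₂ = 138.7 → ξ₂ = 12.43 mol/s, ξ₁ = 113.9 mol/s.
Outlet amounts (n = n₀ + Σ ν·ξ):
  M: 278 − 1(113.9) − 2(12.43) = 139.3
  V: 377 − 2(113.9) − 3(12.43) = 112
  R: 0 + 1(113.9) = 113.9
  Q: 0 + 2(12.43) = 24.86

112 mol/s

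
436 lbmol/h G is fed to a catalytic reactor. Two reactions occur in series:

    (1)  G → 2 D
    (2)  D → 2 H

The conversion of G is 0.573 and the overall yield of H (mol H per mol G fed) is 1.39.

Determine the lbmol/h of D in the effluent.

Conversion of G: G consumed = 1ξ₁ = 0.573 × 436 → ξ₁ = 249.8 lbmol/h.
Yield of H: 2ξ₂ / 436 = 1.39 → ξ₂ = 303 lbmol/h.
Outlet amounts (n = n₀ + Σ ν·ξ):
  G: 436 − 1(249.8) = 186.2
  D: 0 + 2(249.8) − 1(303) = 196.6
  H: 0 + 2(303) = 606

197 lbmol/h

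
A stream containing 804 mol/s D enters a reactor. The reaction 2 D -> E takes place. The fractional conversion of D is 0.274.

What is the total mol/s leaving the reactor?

694 mol/s

D reacted = 0.274 × 804 = 220.3 mol/s; ν_D = −2, so ξ = 220.3/2 = 110.1 mol/s.
Outlet amounts (n = n₀ + ν ξ):
  D: 804 − 2(110.1) = 583.7
  E: 0 + 1(110.1) = 110.1
Total out = 583.7 + 110.1 = 693.9 mol/s.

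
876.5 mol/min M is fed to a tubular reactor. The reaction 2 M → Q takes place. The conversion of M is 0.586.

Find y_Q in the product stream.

M reacted = 0.586 × 876.5 = 513.6 mol/min; ν_M = −2, so ξ = 513.6/2 = 256.8 mol/min.
Outlet amounts (n = n₀ + ν ξ):
  M: 876.5 − 2(256.8) = 362.9
  Q: 0 + 1(256.8) = 256.8
Total out = 619.7 mol/min; y_Q = 256.8 / 619.7 = 0.4144.

0.414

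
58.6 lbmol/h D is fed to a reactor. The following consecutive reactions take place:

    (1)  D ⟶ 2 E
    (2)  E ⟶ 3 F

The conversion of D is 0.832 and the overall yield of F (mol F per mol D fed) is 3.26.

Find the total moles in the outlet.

235 lbmol/h

Conversion of D: D consumed = 1ξ₁ = 0.832 × 58.6 → ξ₁ = 48.76 lbmol/h.
Yield of F: 3ξ₂ / 58.6 = 3.26 → ξ₂ = 63.68 lbmol/h.
Outlet amounts (n = n₀ + Σ ν·ξ):
  D: 58.6 − 1(48.76) = 9.845
  E: 0 + 2(48.76) − 1(63.68) = 33.83
  F: 0 + 3(63.68) = 191
Total out = 9.845 + 33.83 + 191 = 234.7 lbmol/h.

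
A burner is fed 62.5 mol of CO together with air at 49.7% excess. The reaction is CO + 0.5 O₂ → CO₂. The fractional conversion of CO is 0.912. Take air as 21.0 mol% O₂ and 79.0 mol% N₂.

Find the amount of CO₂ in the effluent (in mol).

57 mol

Stoichiometric O₂ = 0.5 × 62.5 = 31.25 mol; O₂ fed = 31.25 × 1.497 = 46.78 mol.
N₂ fed = 46.78 × 79/21 = 176 mol.
Fuel reacted = 0.912 × 62.5 → ξ = 57 mol.
Outlet (n = n₀ + ν ξ):
  CO: 62.5 − 1(57) = 5.5
  O₂: 46.78 − 0.5(57) = 18.28
  N₂: 176 (inert)
  CO₂: 0 + 1(57) = 57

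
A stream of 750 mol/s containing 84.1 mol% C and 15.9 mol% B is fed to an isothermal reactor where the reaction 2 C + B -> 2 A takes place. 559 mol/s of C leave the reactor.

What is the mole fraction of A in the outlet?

For C: n = n₀ − 2ξ → 559 = 630.7 − 2ξ, giving ξ = 35.87 mol/s.
Outlet amounts (n = n₀ + ν ξ):
  C: 630.7 − 2(35.87) = 559
  B: 119.2 − 1(35.87) = 83.38
  A: 0 + 2(35.87) = 71.75
Total out = 714.1 mol/s; y_A = 71.75 / 714.1 = 0.1005.

0.1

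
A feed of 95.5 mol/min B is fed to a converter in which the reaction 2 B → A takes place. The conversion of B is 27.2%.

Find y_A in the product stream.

B reacted = 0.272 × 95.5 = 25.98 mol/min; ν_B = −2, so ξ = 25.98/2 = 12.99 mol/min.
Outlet amounts (n = n₀ + ν ξ):
  B: 95.5 − 2(12.99) = 69.52
  A: 0 + 1(12.99) = 12.99
Total out = 82.51 mol/min; y_A = 12.99 / 82.51 = 0.1574.

0.157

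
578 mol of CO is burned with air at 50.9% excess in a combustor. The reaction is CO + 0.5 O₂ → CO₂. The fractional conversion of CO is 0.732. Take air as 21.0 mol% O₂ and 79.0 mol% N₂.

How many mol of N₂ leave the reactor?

Stoichiometric O₂ = 0.5 × 578 = 289 mol; O₂ fed = 289 × 1.509 = 436.1 mol.
N₂ fed = 436.1 × 79/21 = 1641 mol.
Fuel reacted = 0.732 × 578 → ξ = 423.1 mol.
Outlet (n = n₀ + ν ξ):
  CO: 578 − 1(423.1) = 154.9
  O₂: 436.1 − 0.5(423.1) = 224.6
  N₂: 1641 (inert)
  CO₂: 0 + 1(423.1) = 423.1

1640 mol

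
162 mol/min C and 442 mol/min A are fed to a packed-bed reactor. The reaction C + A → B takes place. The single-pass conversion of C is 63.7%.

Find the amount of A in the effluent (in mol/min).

339 mol/min

C reacted = 0.637 × 162 = 103.2 mol/min; ν_C = −1, so ξ = 103.2/1 = 103.2 mol/min.
Outlet amounts (n = n₀ + ν ξ):
  C: 162 − 1(103.2) = 58.81
  A: 442 − 1(103.2) = 338.8
  B: 0 + 1(103.2) = 103.2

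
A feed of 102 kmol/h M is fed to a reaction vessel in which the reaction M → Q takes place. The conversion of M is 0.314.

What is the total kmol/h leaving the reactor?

M reacted = 0.314 × 102 = 32.03 kmol/h; ν_M = −1, so ξ = 32.03/1 = 32.03 kmol/h.
Outlet amounts (n = n₀ + ν ξ):
  M: 102 − 1(32.03) = 69.97
  Q: 0 + 1(32.03) = 32.03
Total out = 69.97 + 32.03 = 102 kmol/h.

102 kmol/h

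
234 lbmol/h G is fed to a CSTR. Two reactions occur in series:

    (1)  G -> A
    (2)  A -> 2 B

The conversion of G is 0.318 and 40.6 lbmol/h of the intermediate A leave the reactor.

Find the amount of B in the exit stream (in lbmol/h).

67.6 lbmol/h

Conversion of G: G consumed = 1ξ₁ = 0.318 × 234 → ξ₁ = 74.41 lbmol/h.
A balance: n_A = 0 + 1ξ₁ − 1ξ₂ = 40.6 → ξ₂ = (1·74.41 − 40.6)/1 = 33.81 lbmol/h.
Outlet amounts (n = n₀ + Σ ν·ξ):
  G: 234 − 1(74.41) = 159.6
  A: 0 + 1(74.41) − 1(33.81) = 40.6
  B: 0 + 2(33.81) = 67.62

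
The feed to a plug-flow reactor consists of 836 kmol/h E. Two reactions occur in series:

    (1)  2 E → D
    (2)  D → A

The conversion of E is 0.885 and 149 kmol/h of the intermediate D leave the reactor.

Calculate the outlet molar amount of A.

Conversion of E: E consumed = 2ξ₁ = 0.885 × 836 → ξ₁ = 369.9 kmol/h.
D balance: n_D = 0 + 1ξ₁ − 1ξ₂ = 149 → ξ₂ = (1·369.9 − 149)/1 = 220.9 kmol/h.
Outlet amounts (n = n₀ + Σ ν·ξ):
  E: 836 − 2(369.9) = 96.14
  D: 0 + 1(369.9) − 1(220.9) = 149
  A: 0 + 1(220.9) = 220.9

221 kmol/h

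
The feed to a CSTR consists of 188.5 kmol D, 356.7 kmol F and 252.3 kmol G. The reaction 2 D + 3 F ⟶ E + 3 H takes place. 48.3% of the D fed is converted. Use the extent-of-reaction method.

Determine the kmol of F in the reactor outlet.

D reacted = 0.483 × 188.5 = 91.05 kmol; ν_D = −2, so ξ = 91.05/2 = 45.52 kmol.
Outlet amounts (n = n₀ + ν ξ):
  D: 188.5 − 2(45.52) = 97.45
  F: 356.7 − 3(45.52) = 220.1
  E: 0 + 1(45.52) = 45.52
  H: 0 + 3(45.52) = 136.6
  G: 252.3 (inert)

220 kmol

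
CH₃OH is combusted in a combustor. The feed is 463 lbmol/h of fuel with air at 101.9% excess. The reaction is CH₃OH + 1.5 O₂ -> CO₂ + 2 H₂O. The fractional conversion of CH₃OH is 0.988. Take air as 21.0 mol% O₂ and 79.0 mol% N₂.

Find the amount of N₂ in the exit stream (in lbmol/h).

Stoichiometric O₂ = 1.5 × 463 = 694.5 lbmol/h; O₂ fed = 694.5 × 2.019 = 1402 lbmol/h.
N₂ fed = 1402 × 79/21 = 5275 lbmol/h.
Fuel reacted = 0.988 × 463 → ξ = 457.4 lbmol/h.
Outlet (n = n₀ + ν ξ):
  CH₃OH: 463 − 1(457.4) = 5.556
  O₂: 1402 − 1.5(457.4) = 716
  N₂: 5275 (inert)
  CO₂: 0 + 1(457.4) = 457.4
  H₂O: 0 + 2(457.4) = 914.9

5270 lbmol/h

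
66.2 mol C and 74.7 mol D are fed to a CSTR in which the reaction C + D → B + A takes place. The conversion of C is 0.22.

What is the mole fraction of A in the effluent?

C reacted = 0.22 × 66.2 = 14.56 mol; ν_C = −1, so ξ = 14.56/1 = 14.56 mol.
Outlet amounts (n = n₀ + ν ξ):
  C: 66.2 − 1(14.56) = 51.64
  D: 74.7 − 1(14.56) = 60.14
  B: 0 + 1(14.56) = 14.56
  A: 0 + 1(14.56) = 14.56
Total out = 140.9 mol; y_A = 14.56 / 140.9 = 0.1034.

0.103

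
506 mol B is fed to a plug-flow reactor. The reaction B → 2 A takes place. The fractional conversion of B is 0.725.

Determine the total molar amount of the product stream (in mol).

B reacted = 0.725 × 506 = 366.8 mol; ν_B = −1, so ξ = 366.8/1 = 366.8 mol.
Outlet amounts (n = n₀ + ν ξ):
  B: 506 − 1(366.8) = 139.2
  A: 0 + 2(366.8) = 733.7
Total out = 139.2 + 733.7 = 872.8 mol.

873 mol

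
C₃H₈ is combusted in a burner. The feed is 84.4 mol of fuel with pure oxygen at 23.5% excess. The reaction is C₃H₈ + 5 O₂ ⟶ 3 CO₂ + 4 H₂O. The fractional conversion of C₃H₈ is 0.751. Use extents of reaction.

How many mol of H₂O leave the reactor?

Stoichiometric O₂ = 5 × 84.4 = 422 mol; O₂ fed = 422 × 1.235 = 521.2 mol.
Fuel reacted = 0.751 × 84.4 → ξ = 63.38 mol.
Outlet (n = n₀ + ν ξ):
  C₃H₈: 84.4 − 1(63.38) = 21.02
  O₂: 521.2 − 5(63.38) = 204.2
  CO₂: 0 + 3(63.38) = 190.2
  H₂O: 0 + 4(63.38) = 253.5

254 mol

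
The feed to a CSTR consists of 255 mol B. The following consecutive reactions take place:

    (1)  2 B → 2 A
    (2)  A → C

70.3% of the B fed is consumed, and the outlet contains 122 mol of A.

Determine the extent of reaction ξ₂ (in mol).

ξ₂ = 57.3 mol

Conversion of B: B consumed = 2ξ₁ = 0.703 × 255 → ξ₁ = 89.63 mol.
A balance: n_A = 0 + 2ξ₁ − 1ξ₂ = 122 → ξ₂ = (2·89.63 − 122)/1 = 57.26 mol.
Outlet amounts (n = n₀ + Σ ν·ξ):
  B: 255 − 2(89.63) = 75.74
  A: 0 + 2(89.63) − 1(57.26) = 122
  C: 0 + 1(57.26) = 57.26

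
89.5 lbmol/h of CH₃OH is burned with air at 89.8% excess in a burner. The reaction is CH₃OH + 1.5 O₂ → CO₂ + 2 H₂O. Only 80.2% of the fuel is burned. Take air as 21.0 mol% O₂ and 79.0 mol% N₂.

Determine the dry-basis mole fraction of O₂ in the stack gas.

0.123

Stoichiometric O₂ = 1.5 × 89.5 = 134.2 lbmol/h; O₂ fed = 134.2 × 1.898 = 254.8 lbmol/h.
N₂ fed = 254.8 × 79/21 = 958.6 lbmol/h.
Fuel reacted = 0.802 × 89.5 → ξ = 71.78 lbmol/h.
Outlet (n = n₀ + ν ξ):
  CH₃OH: 89.5 − 1(71.78) = 17.72
  O₂: 254.8 − 1.5(71.78) = 147.1
  N₂: 958.6 (inert)
  CO₂: 0 + 1(71.78) = 71.78
  H₂O: 0 + 2(71.78) = 143.6
Dry total = 1195 lbmol/h; y_O₂ (dry) = 147.1 / 1195 = 0.1231.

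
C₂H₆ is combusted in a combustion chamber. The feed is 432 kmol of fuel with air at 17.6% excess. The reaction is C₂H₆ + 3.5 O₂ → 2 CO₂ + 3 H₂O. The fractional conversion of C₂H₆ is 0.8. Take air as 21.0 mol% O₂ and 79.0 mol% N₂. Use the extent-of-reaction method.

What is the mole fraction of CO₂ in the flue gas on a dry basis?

Stoichiometric O₂ = 3.5 × 432 = 1512 kmol; O₂ fed = 1512 × 1.176 = 1778 kmol.
N₂ fed = 1778 × 79/21 = 6689 kmol.
Fuel reacted = 0.8 × 432 → ξ = 345.6 kmol.
Outlet (n = n₀ + ν ξ):
  C₂H₆: 432 − 1(345.6) = 86.4
  O₂: 1778 − 3.5(345.6) = 568.5
  N₂: 6689 (inert)
  CO₂: 0 + 2(345.6) = 691.2
  H₂O: 0 + 3(345.6) = 1037
Dry total = 8035 kmol; y_CO₂ (dry) = 691.2 / 8035 = 0.08602.

0.086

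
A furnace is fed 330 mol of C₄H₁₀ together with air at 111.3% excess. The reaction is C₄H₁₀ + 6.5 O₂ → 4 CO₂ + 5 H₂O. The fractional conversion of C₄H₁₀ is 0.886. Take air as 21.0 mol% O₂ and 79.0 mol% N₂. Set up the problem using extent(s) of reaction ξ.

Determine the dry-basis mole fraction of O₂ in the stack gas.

0.126

Stoichiometric O₂ = 6.5 × 330 = 2145 mol; O₂ fed = 2145 × 2.113 = 4532 mol.
N₂ fed = 4532 × 79/21 = 17050 mol.
Fuel reacted = 0.886 × 330 → ξ = 292.4 mol.
Outlet (n = n₀ + ν ξ):
  C₄H₁₀: 330 − 1(292.4) = 37.62
  O₂: 4532 − 6.5(292.4) = 2632
  N₂: 17050 (inert)
  CO₂: 0 + 4(292.4) = 1170
  H₂O: 0 + 5(292.4) = 1462
Dry total = 20890 mol; y_O₂ (dry) = 2632 / 20890 = 0.126.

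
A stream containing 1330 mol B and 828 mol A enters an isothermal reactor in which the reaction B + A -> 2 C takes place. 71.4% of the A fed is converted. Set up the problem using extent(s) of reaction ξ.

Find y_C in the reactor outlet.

A reacted = 0.714 × 828 = 591.2 mol; ν_A = −1, so ξ = 591.2/1 = 591.2 mol.
Outlet amounts (n = n₀ + ν ξ):
  B: 1330 − 1(591.2) = 738.8
  A: 828 − 1(591.2) = 236.8
  C: 0 + 2(591.2) = 1182
Total out = 2158 mol; y_C = 1182 / 2158 = 0.5479.

0.548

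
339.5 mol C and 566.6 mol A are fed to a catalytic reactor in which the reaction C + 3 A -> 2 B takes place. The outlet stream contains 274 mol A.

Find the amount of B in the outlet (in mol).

For A: n = n₀ − 3ξ → 274 = 566.6 − 3ξ, giving ξ = 97.53 mol.
Outlet amounts (n = n₀ + ν ξ):
  C: 339.5 − 1(97.53) = 242
  A: 566.6 − 3(97.53) = 274
  B: 0 + 2(97.53) = 195.1

195 mol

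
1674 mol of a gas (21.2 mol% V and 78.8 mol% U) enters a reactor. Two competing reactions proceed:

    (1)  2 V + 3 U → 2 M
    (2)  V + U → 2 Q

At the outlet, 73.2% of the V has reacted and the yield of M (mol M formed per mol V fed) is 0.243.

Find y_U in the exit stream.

Yield of M: 2ξ₁ / 354.9 = 0.243 → ξ₁ = 43.12 mol.
Conversion of V: 2ξ₁ + 1ξ₂ = 0.732 × 354.9 = 259.8 → ξ₂ = 173.5 mol.
Outlet amounts (n = n₀ + Σ ν·ξ):
  V: 354.9 − 2(43.12) − 1(173.5) = 95.11
  U: 1319 − 3(43.12) − 1(173.5) = 1016
  M: 0 + 2(43.12) = 86.24
  Q: 0 + 2(173.5) = 347.1
Total out = 1545 mol; y_U = 1016 / 1545 = 0.6579.

0.658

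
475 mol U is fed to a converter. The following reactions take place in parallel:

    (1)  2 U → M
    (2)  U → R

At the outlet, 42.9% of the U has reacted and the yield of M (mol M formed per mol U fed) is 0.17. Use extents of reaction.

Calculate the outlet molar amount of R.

Yield of M: 1ξ₁ / 475 = 0.17 → ξ₁ = 80.75 mol.
Conversion of U: 2ξ₁ + 1ξ₂ = 0.429 × 475 = 203.8 → ξ₂ = 42.28 mol.
Outlet amounts (n = n₀ + Σ ν·ξ):
  U: 475 − 2(80.75) − 1(42.28) = 271.2
  M: 0 + 1(80.75) = 80.75
  R: 0 + 1(42.28) = 42.28

42.3 mol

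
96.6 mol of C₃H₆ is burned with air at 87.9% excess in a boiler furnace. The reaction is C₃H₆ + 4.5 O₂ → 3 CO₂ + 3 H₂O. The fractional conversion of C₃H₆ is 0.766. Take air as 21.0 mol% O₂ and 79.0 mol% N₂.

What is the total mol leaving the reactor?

Stoichiometric O₂ = 4.5 × 96.6 = 434.7 mol; O₂ fed = 434.7 × 1.879 = 816.8 mol.
N₂ fed = 816.8 × 79/21 = 3073 mol.
Fuel reacted = 0.766 × 96.6 → ξ = 74 mol.
Outlet (n = n₀ + ν ξ):
  C₃H₆: 96.6 − 1(74) = 22.6
  O₂: 816.8 − 4.5(74) = 483.8
  N₂: 3073 (inert)
  CO₂: 0 + 3(74) = 222
  H₂O: 0 + 3(74) = 222
Total out = 22.6 + 483.8 + 3073 + 222 + 222 = 4023 mol.

4020 mol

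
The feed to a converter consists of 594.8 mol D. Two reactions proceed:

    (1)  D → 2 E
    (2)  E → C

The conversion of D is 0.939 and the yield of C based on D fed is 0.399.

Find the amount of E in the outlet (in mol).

880 mol

Conversion of D: D consumed = 1ξ₁ = 0.939 × 594.8 → ξ₁ = 558.5 mol.
Yield of C: 1ξ₂ / 594.8 = 0.399 → ξ₂ = 237.3 mol.
Outlet amounts (n = n₀ + Σ ν·ξ):
  D: 594.8 − 1(558.5) = 36.28
  E: 0 + 2(558.5) − 1(237.3) = 879.7
  C: 0 + 1(237.3) = 237.3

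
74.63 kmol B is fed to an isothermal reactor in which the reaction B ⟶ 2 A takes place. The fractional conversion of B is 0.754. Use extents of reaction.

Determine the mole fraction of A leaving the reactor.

B reacted = 0.754 × 74.63 = 56.27 kmol; ν_B = −1, so ξ = 56.27/1 = 56.27 kmol.
Outlet amounts (n = n₀ + ν ξ):
  B: 74.63 − 1(56.27) = 18.36
  A: 0 + 2(56.27) = 112.5
Total out = 130.9 kmol; y_A = 112.5 / 130.9 = 0.8597.

0.86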